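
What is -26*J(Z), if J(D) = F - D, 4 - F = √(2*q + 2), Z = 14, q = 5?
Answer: 260 + 52*√3 ≈ 350.07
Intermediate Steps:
F = 4 - 2*√3 (F = 4 - √(2*5 + 2) = 4 - √(10 + 2) = 4 - √12 = 4 - 2*√3 ≈ 0.53590)
J(D) = 4 - D - 2*√3 (J(D) = (4 - 2*√3) - D = 4 - D - 2*√3)
-26*J(Z) = -26*(4 - 1*14 - 2*√3) = -26*(4 - 14 - 2*√3) = -26*(-10 - 2*√3) = 260 + 52*√3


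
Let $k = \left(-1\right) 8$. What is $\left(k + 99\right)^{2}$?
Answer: $8281$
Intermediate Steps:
$k = -8$
$\left(k + 99\right)^{2} = \left(-8 + 99\right)^{2} = 91^{2} = 8281$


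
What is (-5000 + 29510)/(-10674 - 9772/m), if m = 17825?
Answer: -218445375/95136911 ≈ -2.2961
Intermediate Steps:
(-5000 + 29510)/(-10674 - 9772/m) = (-5000 + 29510)/(-10674 - 9772/17825) = 24510/(-10674 - 9772*1/17825) = 24510/(-10674 - 9772/17825) = 24510/(-190273822/17825) = 24510*(-17825/190273822) = -218445375/95136911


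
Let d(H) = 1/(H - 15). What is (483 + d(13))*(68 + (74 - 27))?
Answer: 110975/2 ≈ 55488.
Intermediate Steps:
d(H) = 1/(-15 + H)
(483 + d(13))*(68 + (74 - 27)) = (483 + 1/(-15 + 13))*(68 + (74 - 27)) = (483 + 1/(-2))*(68 + 47) = (483 - ½)*115 = (965/2)*115 = 110975/2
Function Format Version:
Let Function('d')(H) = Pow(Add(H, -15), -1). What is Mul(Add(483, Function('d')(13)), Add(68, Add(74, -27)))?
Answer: Rational(110975, 2) ≈ 55488.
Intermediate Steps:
Function('d')(H) = Pow(Add(-15, H), -1)
Mul(Add(483, Function('d')(13)), Add(68, Add(74, -27))) = Mul(Add(483, Pow(Add(-15, 13), -1)), Add(68, Add(74, -27))) = Mul(Add(483, Pow(-2, -1)), Add(68, 47)) = Mul(Add(483, Rational(-1, 2)), 115) = Mul(Rational(965, 2), 115) = Rational(110975, 2)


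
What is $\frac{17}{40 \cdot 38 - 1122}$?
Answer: $\frac{17}{398} \approx 0.042714$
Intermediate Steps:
$\frac{17}{40 \cdot 38 - 1122} = \frac{17}{1520 - 1122} = \frac{17}{398}$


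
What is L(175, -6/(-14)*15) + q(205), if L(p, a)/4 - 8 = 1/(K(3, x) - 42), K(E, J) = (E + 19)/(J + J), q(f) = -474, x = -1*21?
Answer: -394790/893 ≈ -442.09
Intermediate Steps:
x = -21
K(E, J) = (19 + E)/(2*J) (K(E, J) = (19 + E)/((2*J)) = (19 + E)*(1/(2*J)) = (19 + E)/(2*J))
L(p, a) = 28492/893 (L(p, a) = 32 + 4/((½)*(19 + 3)/(-21) - 42) = 32 + 4/((½)*(-1/21)*22 - 42) = 32 + 4/(-11/21 - 42) = 32 + 4/(-893/21) = 32 + 4*(-21/893) = 32 - 84/893 = 28492/893)
L(175, -6/(-14)*15) + q(205) = 28492/893 - 474 = -394790/893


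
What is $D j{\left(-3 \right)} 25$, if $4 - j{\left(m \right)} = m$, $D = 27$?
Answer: $4725$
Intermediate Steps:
$j{\left(m \right)} = 4 - m$
$D j{\left(-3 \right)} 25 = 27 \left(4 - -3\right) 25 = 27 \left(4 + 3\right) 25 = 27 \cdot 7 \cdot 25 = 189 \cdot 25 = 4725$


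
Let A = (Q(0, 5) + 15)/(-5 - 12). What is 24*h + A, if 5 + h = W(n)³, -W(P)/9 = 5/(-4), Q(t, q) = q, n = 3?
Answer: 4630895/136 ≈ 34051.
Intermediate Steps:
W(P) = 45/4 (W(P) = -45/(-4) = -45*(-1)/4 = -9*(-5/4) = 45/4)
h = 90805/64 (h = -5 + (45/4)³ = -5 + 91125/64 = 90805/64 ≈ 1418.8)
A = -20/17 (A = (5 + 15)/(-5 - 12) = 20/(-17) = 20*(-1/17) = -20/17 ≈ -1.1765)
24*h + A = 24*(90805/64) - 20/17 = 272415/8 - 20/17 = 4630895/136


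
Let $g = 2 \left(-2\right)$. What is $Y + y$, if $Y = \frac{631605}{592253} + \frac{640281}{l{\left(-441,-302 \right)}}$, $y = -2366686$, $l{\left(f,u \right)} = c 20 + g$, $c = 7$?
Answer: $- \frac{190248761922515}{80546408} \approx -2.362 \cdot 10^{6}$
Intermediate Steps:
$g = -4$
$l{\left(f,u \right)} = 136$ ($l{\left(f,u \right)} = 7 \cdot 20 - 4 = 140 - 4 = 136$)
$Y = \frac{379294241373}{80546408}$ ($Y = \frac{631605}{592253} + \frac{640281}{136} = \frac{379294241373}{80546408} \approx 4709.0$)
$Y + y = \frac{379294241373}{80546408} - 2366686 = - \frac{190248761922515}{80546408}$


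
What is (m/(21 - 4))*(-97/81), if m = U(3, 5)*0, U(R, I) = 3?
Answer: 0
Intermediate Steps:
m = 0 (m = 3*0 = 0)
(m/(21 - 4))*(-97/81) = (0/(21 - 4))*(-97/81) = (0/17)*(-97*1/81) = (0*(1/17))*(-97/81) = 0*(-97/81) = 0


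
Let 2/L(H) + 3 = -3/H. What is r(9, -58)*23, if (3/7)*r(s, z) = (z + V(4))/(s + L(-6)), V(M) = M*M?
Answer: -11270/41 ≈ -274.88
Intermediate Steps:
V(M) = M²
L(H) = 2/(-3 - 3/H)
r(s, z) = 7*(16 + z)/(3*(-⅘ + s)) (r(s, z) = 7*((z + 4²)/(s - 2*(-6)/(3 + 3*(-6))))/3 = 7*((z + 16)/(s - 2*(-6)/(3 - 18)))/3 = 7*((16 + z)/(s - 2*(-6)/(-15)))/3 = 7*((16 + z)/(s - 2*(-6)*(-1/15)))/3 = 7*((16 + z)/(s - ⅘))/3 = 7*((16 + z)/(-⅘ + s))/3 = 7*(16 + z)/(3*(-⅘ + s)))
r(9, -58)*23 = (35*(16 - 58)/(3*(-4 + 5*9)))*23 = ((35/3)*(-42)/(-4 + 45))*23 = ((35/3)*(-42)/41)*23 = ((35/3)*(1/41)*(-42))*23 = -490/41*23 = -11270/41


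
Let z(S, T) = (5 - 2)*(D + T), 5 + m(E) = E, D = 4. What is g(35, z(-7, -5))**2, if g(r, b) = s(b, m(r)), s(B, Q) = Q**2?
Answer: 810000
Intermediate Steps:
m(E) = -5 + E
z(S, T) = 12 + 3*T (z(S, T) = (5 - 2)*(4 + T) = 3*(4 + T) = 12 + 3*T)
g(r, b) = (-5 + r)**2
g(35, z(-7, -5))**2 = ((-5 + 35)**2)**2 = (30**2)**2 = 900**2 = 810000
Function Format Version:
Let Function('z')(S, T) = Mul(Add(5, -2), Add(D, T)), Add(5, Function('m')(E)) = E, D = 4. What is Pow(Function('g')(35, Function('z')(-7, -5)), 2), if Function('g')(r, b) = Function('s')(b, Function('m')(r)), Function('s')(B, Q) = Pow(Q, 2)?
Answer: 810000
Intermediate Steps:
Function('m')(E) = Add(-5, E)
Function('z')(S, T) = Add(12, Mul(3, T)) (Function('z')(S, T) = Mul(Add(5, -2), Add(4, T)) = Mul(3, Add(4, T)) = Add(12, Mul(3, T)))
Function('g')(r, b) = Pow(Add(-5, r), 2)
Pow(Function('g')(35, Function('z')(-7, -5)), 2) = Pow(Pow(Add(-5, 35), 2), 2) = Pow(Pow(30, 2), 2) = Pow(900, 2) = 810000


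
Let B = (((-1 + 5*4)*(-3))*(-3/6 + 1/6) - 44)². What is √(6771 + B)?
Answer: 86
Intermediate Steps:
B = 625 (B = (((-1 + 20)*(-3))*(-3*⅙ + 1*(⅙)) - 44)² = ((19*(-3))*(-½ + ⅙) - 44)² = (-57*(-⅓) - 44)² = (19 - 44)² = (-25)² = 625)
√(6771 + B) = √(6771 + 625) = √7396 = 86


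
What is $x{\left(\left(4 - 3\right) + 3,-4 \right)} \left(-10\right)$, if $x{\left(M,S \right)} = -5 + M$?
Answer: $10$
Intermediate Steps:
$x{\left(\left(4 - 3\right) + 3,-4 \right)} \left(-10\right) = \left(-5 + \left(\left(4 - 3\right) + 3\right)\right) \left(-10\right) = \left(-5 + \left(1 + 3\right)\right) \left(-10\right) = \left(-5 + 4\right) \left(-10\right) = \left(-1\right) \left(-10\right) = 10$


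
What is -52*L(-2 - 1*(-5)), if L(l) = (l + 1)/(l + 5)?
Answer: -26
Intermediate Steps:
L(l) = (1 + l)/(5 + l)
-52*L(-2 - 1*(-5)) = -52*(1 + (-2 - 1*(-5)))/(5 + (-2 - 1*(-5))) = -52*(1 + (-2 + 5))/(5 + (-2 + 5)) = -52*(1 + 3)/(5 + 3) = -52*4/8 = -13*4/2 = -52*1/2 = -26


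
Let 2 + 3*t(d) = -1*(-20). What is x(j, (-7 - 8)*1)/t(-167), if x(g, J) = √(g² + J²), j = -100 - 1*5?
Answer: 25*√2/2 ≈ 17.678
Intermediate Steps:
t(d) = 6 (t(d) = -⅔ + (-1*(-20))/3 = -⅔ + (⅓)*20 = -⅔ + 20/3 = 6)
j = -105 (j = -100 - 5 = -105)
x(g, J) = √(J² + g²)
x(j, (-7 - 8)*1)/t(-167) = √(((-7 - 8)*1)² + (-105)²)/6 = √((-15*1)² + 11025)*(⅙) = √((-15)² + 11025)*(⅙) = √(225 + 11025)*(⅙) = √11250*(⅙) = (75*√2)*(⅙) = 25*√2/2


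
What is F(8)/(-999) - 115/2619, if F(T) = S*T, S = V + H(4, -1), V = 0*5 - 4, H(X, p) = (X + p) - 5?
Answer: 401/96903 ≈ 0.0041382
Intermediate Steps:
H(X, p) = -5 + X + p
V = -4 (V = 0 - 4 = -4)
S = -6 (S = -4 + (-5 + 4 - 1) = -4 - 2 = -6)
F(T) = -6*T
F(8)/(-999) - 115/2619 = -6*8/(-999) - 115/2619 = -48*(-1/999) - 115*1/2619 = 16/333 - 115/2619 = 401/96903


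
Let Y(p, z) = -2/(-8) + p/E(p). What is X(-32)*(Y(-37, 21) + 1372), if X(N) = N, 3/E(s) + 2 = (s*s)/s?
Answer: -59304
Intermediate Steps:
E(s) = 3/(-2 + s) (E(s) = 3/(-2 + (s*s)/s) = 3/(-2 + s**2/s) = 3/(-2 + s))
Y(p, z) = 1/4 + p*(-2/3 + p/3) (Y(p, z) = -2/(-8) + p/((3/(-2 + p))) = -2*(-1/8) + p*(-2/3 + p/3) = 1/4 + p*(-2/3 + p/3))
X(-32)*(Y(-37, 21) + 1372) = -32*((1/4 + (1/3)*(-37)*(-2 - 37)) + 1372) = -32*((1/4 + (1/3)*(-37)*(-39)) + 1372) = -32*((1/4 + 481) + 1372) = -32*(1925/4 + 1372) = -32*7413/4 = -59304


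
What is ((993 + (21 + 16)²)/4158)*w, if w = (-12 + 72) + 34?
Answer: 111014/2079 ≈ 53.398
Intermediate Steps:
w = 94 (w = 60 + 34 = 94)
((993 + (21 + 16)²)/4158)*w = ((993 + (21 + 16)²)/4158)*94 = ((993 + 37²)*(1/4158))*94 = ((993 + 1369)*(1/4158))*94 = (2362*(1/4158))*94 = (1181/2079)*94 = 111014/2079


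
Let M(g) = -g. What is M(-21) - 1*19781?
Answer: -19760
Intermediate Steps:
M(-21) - 1*19781 = -1*(-21) - 1*19781 = 21 - 19781 = -19760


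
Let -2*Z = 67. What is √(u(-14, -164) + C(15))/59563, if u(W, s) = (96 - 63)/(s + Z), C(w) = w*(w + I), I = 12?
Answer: √63164055/23527385 ≈ 0.00033780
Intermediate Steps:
Z = -67/2 (Z = -½*67 = -67/2 ≈ -33.500)
C(w) = w*(12 + w) (C(w) = w*(w + 12) = w*(12 + w))
u(W, s) = 33/(-67/2 + s) (u(W, s) = (96 - 63)/(s - 67/2) = 33/(-67/2 + s))
√(u(-14, -164) + C(15))/59563 = √(66/(-67 + 2*(-164)) + 15*(12 + 15))/59563 = √(66/(-67 - 328) + 15*27)*(1/59563) = √(66/(-395) + 405)*(1/59563) = √(66*(-1/395) + 405)*(1/59563) = √(-66/395 + 405)*(1/59563) = √(159909/395)*(1/59563) = (√63164055/395)*(1/59563) = √63164055/23527385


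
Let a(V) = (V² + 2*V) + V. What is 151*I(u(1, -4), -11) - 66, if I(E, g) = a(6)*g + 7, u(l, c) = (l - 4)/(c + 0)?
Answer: -88703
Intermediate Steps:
a(V) = V² + 3*V
u(l, c) = (-4 + l)/c
I(E, g) = 7 + 54*g (I(E, g) = (6*(3 + 6))*g + 7 = (6*9)*g + 7 = 54*g + 7 = 7 + 54*g)
151*I(u(1, -4), -11) - 66 = 151*(7 + 54*(-11)) - 66 = 151*(7 - 594) - 66 = 151*(-587) - 66 = -88637 - 66 = -88703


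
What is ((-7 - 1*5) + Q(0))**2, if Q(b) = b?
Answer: 144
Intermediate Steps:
((-7 - 1*5) + Q(0))**2 = ((-7 - 1*5) + 0)**2 = ((-7 - 5) + 0)**2 = (-12 + 0)**2 = (-12)**2 = 144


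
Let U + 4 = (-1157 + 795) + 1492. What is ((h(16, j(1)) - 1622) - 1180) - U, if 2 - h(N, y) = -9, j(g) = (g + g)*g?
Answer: -3917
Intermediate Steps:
j(g) = 2*g² (j(g) = (2*g)*g = 2*g²)
U = 1126 (U = -4 + ((-1157 + 795) + 1492) = -4 + (-362 + 1492) = -4 + 1130 = 1126)
h(N, y) = 11 (h(N, y) = 2 - 1*(-9) = 2 + 9 = 11)
((h(16, j(1)) - 1622) - 1180) - U = ((11 - 1622) - 1180) - 1*1126 = (-1611 - 1180) - 1126 = -2791 - 1126 = -3917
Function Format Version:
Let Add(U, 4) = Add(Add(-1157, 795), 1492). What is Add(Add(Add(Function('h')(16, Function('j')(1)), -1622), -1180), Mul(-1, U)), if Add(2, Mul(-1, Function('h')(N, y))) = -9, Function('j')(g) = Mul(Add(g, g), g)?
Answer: -3917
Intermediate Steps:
Function('j')(g) = Mul(2, Pow(g, 2)) (Function('j')(g) = Mul(Mul(2, g), g) = Mul(2, Pow(g, 2)))
U = 1126 (U = Add(-4, Add(Add(-1157, 795), 1492)) = Add(-4, Add(-362, 1492)) = Add(-4, 1130) = 1126)
Function('h')(N, y) = 11 (Function('h')(N, y) = Add(2, Mul(-1, -9)) = Add(2, 9) = 11)
Add(Add(Add(Function('h')(16, Function('j')(1)), -1622), -1180), Mul(-1, U)) = Add(Add(Add(11, -1622), -1180), Mul(-1, 1126)) = Add(Add(-1611, -1180), -1126) = Add(-2791, -1126) = -3917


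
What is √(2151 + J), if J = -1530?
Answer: 3*√69 ≈ 24.920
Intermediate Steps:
√(2151 + J) = √(2151 - 1530) = √621 = 3*√69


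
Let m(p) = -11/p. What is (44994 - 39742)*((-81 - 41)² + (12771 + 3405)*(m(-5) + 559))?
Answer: 238778377552/5 ≈ 4.7756e+10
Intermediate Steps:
(44994 - 39742)*((-81 - 41)² + (12771 + 3405)*(m(-5) + 559)) = (44994 - 39742)*((-81 - 41)² + (12771 + 3405)*(-11/(-5) + 559)) = 5252*((-122)² + 16176*(-11*(-⅕) + 559)) = 5252*(14884 + 16176*(11/5 + 559)) = 5252*(14884 + 16176*(2806/5)) = 5252*(14884 + 45389856/5) = 5252*(45464276/5) = 238778377552/5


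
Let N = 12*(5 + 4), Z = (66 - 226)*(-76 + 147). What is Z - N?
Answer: -11468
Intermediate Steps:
Z = -11360 (Z = -160*71 = -11360)
N = 108 (N = 12*9 = 108)
Z - N = -11360 - 1*108 = -11360 - 108 = -11468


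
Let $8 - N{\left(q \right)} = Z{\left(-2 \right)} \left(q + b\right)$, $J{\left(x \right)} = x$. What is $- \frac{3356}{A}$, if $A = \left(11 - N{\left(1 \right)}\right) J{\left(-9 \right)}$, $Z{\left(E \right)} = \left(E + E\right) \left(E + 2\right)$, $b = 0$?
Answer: $\frac{3356}{27} \approx 124.3$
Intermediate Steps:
$Z{\left(E \right)} = 2 E \left(2 + E\right)$
$N{\left(q \right)} = 8$ ($N{\left(q \right)} = 8 - 2 \left(-2\right) \left(2 - 2\right) \left(q + 0\right) = 8 - 2 \left(-2\right) 0 q = 8 - 0 q = 8 - 0 = 8 + 0 = 8$)
$A = -27$ ($A = \left(11 - 8\right) \left(-9\right) = 3 \left(-9\right) = -27$)
$- \frac{3356}{A} = - \frac{3356}{-27} = \left(-3356\right) \left(- \frac{1}{27}\right) = \frac{3356}{27}$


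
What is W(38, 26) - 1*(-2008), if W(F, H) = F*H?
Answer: 2996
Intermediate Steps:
W(38, 26) - 1*(-2008) = 38*26 - 1*(-2008) = 988 + 2008 = 2996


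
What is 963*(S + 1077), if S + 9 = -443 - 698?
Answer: -70299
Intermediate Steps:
S = -1150 (S = -9 + (-443 - 698) = -9 - 1141 = -1150)
963*(S + 1077) = 963*(-1150 + 1077) = 963*(-73) = -70299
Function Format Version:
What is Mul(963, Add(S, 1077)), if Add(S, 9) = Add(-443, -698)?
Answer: -70299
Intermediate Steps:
S = -1150 (S = Add(-9, Add(-443, -698)) = Add(-9, -1141) = -1150)
Mul(963, Add(S, 1077)) = Mul(963, Add(-1150, 1077)) = Mul(963, -73) = -70299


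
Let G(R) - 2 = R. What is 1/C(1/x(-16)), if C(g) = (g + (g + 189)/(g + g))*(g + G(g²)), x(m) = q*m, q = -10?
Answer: 4096000/124256691441 ≈ 3.2964e-5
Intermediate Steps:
G(R) = 2 + R
x(m) = -10*m
C(g) = (g + (189 + g)/(2*g))*(2 + g + g²) (C(g) = (g + (g + 189)/(g + g))*(g + (2 + g²)) = (g + (189 + g)/((2*g)))*(2 + g + g²) = (g + (189 + g)*(1/(2*g)))*(2 + g + g²) = (g + (189 + g)/(2*g))*(2 + g + g²))
1/C(1/x(-16)) = 1/(191/2 + (1/(-10*(-16)))³ + 97/((-10*(-16))) + 189/(1/(-10*(-16))) + 3*(1/(-10*(-16)))²/2) = 1/(191/2 + (1/160)³ + 97/160 + 189/(1/160) + 3*(1/160)²/2) = 1/(191/2 + (1/160)³ + 97*(1/160) + 189/(1/160) + 3*(1/160)²/2) = 1/(191/2 + 1/4096000 + 97/160 + 189*160 + (3/2)*(1/25600)) = 1/(191/2 + 1/4096000 + 97/160 + 30240 + 3/51200) = 1/(124256691441/4096000) = 4096000/124256691441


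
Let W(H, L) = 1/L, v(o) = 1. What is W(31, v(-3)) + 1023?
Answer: 1024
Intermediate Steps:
W(31, v(-3)) + 1023 = 1/1 + 1023 = 1 + 1023 = 1024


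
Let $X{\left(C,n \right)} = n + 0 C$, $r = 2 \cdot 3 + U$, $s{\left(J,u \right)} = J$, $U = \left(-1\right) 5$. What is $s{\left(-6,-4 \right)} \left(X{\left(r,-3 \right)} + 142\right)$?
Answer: $-834$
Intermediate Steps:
$U = -5$
$r = 1$ ($r = 2 \cdot 3 - 5 = 6 - 5 = 1$)
$X{\left(C,n \right)} = n$ ($X{\left(C,n \right)} = n + 0 = n$)
$s{\left(-6,-4 \right)} \left(X{\left(r,-3 \right)} + 142\right) = - 6 \left(-3 + 142\right) = \left(-6\right) 139 = -834$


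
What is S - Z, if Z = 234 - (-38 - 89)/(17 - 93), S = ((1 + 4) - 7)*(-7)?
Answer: -16593/76 ≈ -218.33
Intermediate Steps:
S = 14 (S = (5 - 7)*(-7) = -2*(-7) = 14)
Z = 17657/76 (Z = 234 - (-127)/(-76) = 234 - (-127)*(-1)/76 = 234 - 1*127/76 = 234 - 127/76 = 17657/76 ≈ 232.33)
S - Z = 14 - 1*17657/76 = 14 - 17657/76 = -16593/76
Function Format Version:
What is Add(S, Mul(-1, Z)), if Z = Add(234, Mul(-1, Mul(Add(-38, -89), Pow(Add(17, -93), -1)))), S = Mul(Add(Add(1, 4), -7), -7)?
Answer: Rational(-16593, 76) ≈ -218.33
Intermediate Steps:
S = 14 (S = Mul(Add(5, -7), -7) = Mul(-2, -7) = 14)
Z = Rational(17657, 76) (Z = Add(234, Mul(-1, Mul(-127, Pow(-76, -1)))) = Add(234, Mul(-1, Mul(-127, Rational(-1, 76)))) = Add(234, Mul(-1, Rational(127, 76))) = Add(234, Rational(-127, 76)) = Rational(17657, 76) ≈ 232.33)
Add(S, Mul(-1, Z)) = Add(14, Mul(-1, Rational(17657, 76))) = Add(14, Rational(-17657, 76)) = Rational(-16593, 76)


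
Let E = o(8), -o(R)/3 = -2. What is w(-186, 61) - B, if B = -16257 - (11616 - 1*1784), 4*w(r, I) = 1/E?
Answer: 626137/24 ≈ 26089.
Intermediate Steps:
o(R) = 6 (o(R) = -3*(-2) = 6)
E = 6
w(r, I) = 1/24 (w(r, I) = (1/4)/6 = (1/4)*(1/6) = 1/24)
B = -26089 (B = -16257 - (11616 - 1784) = -16257 - 1*9832 = -16257 - 9832 = -26089)
w(-186, 61) - B = 1/24 - 1*(-26089) = 1/24 + 26089 = 626137/24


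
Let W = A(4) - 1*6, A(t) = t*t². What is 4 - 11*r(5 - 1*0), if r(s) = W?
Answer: -634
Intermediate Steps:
A(t) = t³
W = 58 (W = 4³ - 1*6 = 64 - 6 = 58)
r(s) = 58
4 - 11*r(5 - 1*0) = 4 - 11*58 = 4 - 638 = -634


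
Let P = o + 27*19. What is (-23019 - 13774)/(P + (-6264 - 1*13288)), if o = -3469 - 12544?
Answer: 36793/35052 ≈ 1.0497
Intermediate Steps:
o = -16013
P = -15500 (P = -16013 + 27*19 = -16013 + 513 = -15500)
(-23019 - 13774)/(P + (-6264 - 1*13288)) = (-23019 - 13774)/(-15500 + (-6264 - 1*13288)) = -36793/(-15500 + (-6264 - 13288)) = -36793/(-15500 - 19552) = -36793/(-35052) = -36793*(-1/35052) = 36793/35052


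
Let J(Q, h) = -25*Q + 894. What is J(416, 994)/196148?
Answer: -4753/98074 ≈ -0.048463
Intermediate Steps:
J(Q, h) = 894 - 25*Q
J(416, 994)/196148 = (894 - 25*416)/196148 = (894 - 10400)*(1/196148) = -9506*1/196148 = -4753/98074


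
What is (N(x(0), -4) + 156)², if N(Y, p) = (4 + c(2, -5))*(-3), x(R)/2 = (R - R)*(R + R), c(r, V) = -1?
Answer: 21609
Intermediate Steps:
x(R) = 0 (x(R) = 2*((R - R)*(R + R)) = 2*(0*(2*R)) = 2*0 = 0)
N(Y, p) = -9 (N(Y, p) = (4 - 1)*(-3) = 3*(-3) = -9)
(N(x(0), -4) + 156)² = (-9 + 156)² = 147² = 21609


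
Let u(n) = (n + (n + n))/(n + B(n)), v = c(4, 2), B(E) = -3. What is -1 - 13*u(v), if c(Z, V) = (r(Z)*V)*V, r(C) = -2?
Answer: -323/11 ≈ -29.364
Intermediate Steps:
c(Z, V) = -2*V² (c(Z, V) = (-2*V)*V = -2*V²)
v = -8 (v = -2*2² = -2*4 = -8)
u(n) = 3*n/(-3 + n) (u(n) = (n + (n + n))/(n - 3) = (n + 2*n)/(-3 + n) = (3*n)/(-3 + n) = 3*n/(-3 + n))
-1 - 13*u(v) = -1 - 39*(-8)/(-3 - 8) = -1 - 39*(-8)/(-11) = -1 - 39*(-8)*(-1)/11 = -1 - 13*24/11 = -1 - 312/11 = -323/11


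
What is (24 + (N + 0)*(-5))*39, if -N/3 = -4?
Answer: -1404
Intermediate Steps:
N = 12 (N = -3*(-4) = 12)
(24 + (N + 0)*(-5))*39 = (24 + (12 + 0)*(-5))*39 = (24 + 12*(-5))*39 = (24 - 60)*39 = -36*39 = -1404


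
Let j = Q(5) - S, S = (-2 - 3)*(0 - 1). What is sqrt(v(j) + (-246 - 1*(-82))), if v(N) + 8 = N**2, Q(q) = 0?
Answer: 7*I*sqrt(3) ≈ 12.124*I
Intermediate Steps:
S = 5 (S = -5*(-1) = 5)
j = -5 (j = 0 - 1*5 = 0 - 5 = -5)
v(N) = -8 + N**2
sqrt(v(j) + (-246 - 1*(-82))) = sqrt((-8 + (-5)**2) + (-246 - 1*(-82))) = sqrt((-8 + 25) + (-246 + 82)) = sqrt(17 - 164) = sqrt(-147) = 7*I*sqrt(3)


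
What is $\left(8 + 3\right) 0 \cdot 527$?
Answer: $0$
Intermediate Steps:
$\left(8 + 3\right) 0 \cdot 527 = 11 \cdot 0 \cdot 527 = 0 \cdot 527 = 0$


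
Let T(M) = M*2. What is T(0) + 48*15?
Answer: 720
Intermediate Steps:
T(M) = 2*M
T(0) + 48*15 = 2*0 + 48*15 = 0 + 720 = 720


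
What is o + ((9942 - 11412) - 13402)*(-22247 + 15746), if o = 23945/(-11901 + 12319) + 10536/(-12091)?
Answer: 488639194152083/5054038 ≈ 9.6683e+7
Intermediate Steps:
o = 285114947/5054038 (o = 23945/418 + 10536*(-1/12091) = 23945*(1/418) - 10536/12091 = 23945/418 - 10536/12091 = 285114947/5054038 ≈ 56.413)
o + ((9942 - 11412) - 13402)*(-22247 + 15746) = 285114947/5054038 + ((9942 - 11412) - 13402)*(-22247 + 15746) = 285114947/5054038 + (-1470 - 13402)*(-6501) = 285114947/5054038 - 14872*(-6501) = 285114947/5054038 + 96682872 = 488639194152083/5054038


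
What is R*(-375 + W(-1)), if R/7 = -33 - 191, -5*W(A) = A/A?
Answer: 2941568/5 ≈ 5.8831e+5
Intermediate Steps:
W(A) = -1/5 (W(A) = -A/(5*A) = -1/5*1 = -1/5)
R = -1568 (R = 7*(-33 - 191) = 7*(-224) = -1568)
R*(-375 + W(-1)) = -1568*(-375 - 1/5) = -1568*(-1876/5) = 2941568/5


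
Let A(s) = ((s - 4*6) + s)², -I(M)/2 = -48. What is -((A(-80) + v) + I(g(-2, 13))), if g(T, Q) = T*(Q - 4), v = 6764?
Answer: -40716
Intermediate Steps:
g(T, Q) = T*(-4 + Q)
I(M) = 96 (I(M) = -2*(-48) = 96)
A(s) = (-24 + 2*s)² (A(s) = ((s - 24) + s)² = ((-24 + s) + s)² = (-24 + 2*s)²)
-((A(-80) + v) + I(g(-2, 13))) = -((4*(-12 - 80)² + 6764) + 96) = -((4*(-92)² + 6764) + 96) = -((4*8464 + 6764) + 96) = -((33856 + 6764) + 96) = -(40620 + 96) = -1*40716 = -40716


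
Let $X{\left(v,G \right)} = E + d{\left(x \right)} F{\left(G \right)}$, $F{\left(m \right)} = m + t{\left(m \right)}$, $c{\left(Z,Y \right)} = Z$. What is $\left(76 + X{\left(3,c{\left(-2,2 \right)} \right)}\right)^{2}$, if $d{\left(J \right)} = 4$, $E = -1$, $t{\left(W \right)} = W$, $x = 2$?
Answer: $3481$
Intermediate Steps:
$F{\left(m \right)} = 2 m$ ($F{\left(m \right)} = m + m = 2 m$)
$X{\left(v,G \right)} = -1 + 8 G$ ($X{\left(v,G \right)} = -1 + 4 \cdot 2 G = -1 + 8 G$)
$\left(76 + X{\left(3,c{\left(-2,2 \right)} \right)}\right)^{2} = \left(76 + \left(-1 + 8 \left(-2\right)\right)\right)^{2} = \left(76 - 17\right)^{2} = 59^{2} = 3481$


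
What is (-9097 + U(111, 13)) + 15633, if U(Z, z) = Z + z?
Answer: 6660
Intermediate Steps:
(-9097 + U(111, 13)) + 15633 = (-9097 + (111 + 13)) + 15633 = (-9097 + 124) + 15633 = -8973 + 15633 = 6660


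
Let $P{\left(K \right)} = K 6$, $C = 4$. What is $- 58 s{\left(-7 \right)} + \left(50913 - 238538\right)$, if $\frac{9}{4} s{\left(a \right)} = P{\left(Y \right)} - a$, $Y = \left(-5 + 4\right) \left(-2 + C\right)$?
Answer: $- \frac{1687465}{9} \approx -1.875 \cdot 10^{5}$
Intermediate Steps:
$Y = -2$ ($Y = \left(-5 + 4\right) \left(-2 + 4\right) = \left(-1\right) 2 = -2$)
$P{\left(K \right)} = 6 K$
$s{\left(a \right)} = - \frac{16}{3} - \frac{4 a}{9}$ ($s{\left(a \right)} = \frac{4 \left(6 \left(-2\right) - a\right)}{9} = \frac{4 \left(-12 - a\right)}{9} = - \frac{16}{3} - \frac{4 a}{9}$)
$- 58 s{\left(-7 \right)} + \left(50913 - 238538\right) = - 58 \left(- \frac{16}{3} - - \frac{28}{9}\right) + \left(50913 - 238538\right) = - 58 \left(- \frac{16}{3} + \frac{28}{9}\right) + \left(50913 - 238538\right) = \left(-58\right) \left(- \frac{20}{9}\right) - 187625 = \frac{1160}{9} - 187625 = - \frac{1687465}{9}$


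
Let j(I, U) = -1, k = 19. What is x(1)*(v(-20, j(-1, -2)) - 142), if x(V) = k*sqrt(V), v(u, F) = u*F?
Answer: -2318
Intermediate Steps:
v(u, F) = F*u
x(V) = 19*sqrt(V)
x(1)*(v(-20, j(-1, -2)) - 142) = (19*sqrt(1))*(-1*(-20) - 142) = (19*1)*(20 - 142) = 19*(-122) = -2318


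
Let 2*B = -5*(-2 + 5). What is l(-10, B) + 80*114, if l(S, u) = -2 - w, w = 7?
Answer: 9111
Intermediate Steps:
B = -15/2 (B = (-5*(-2 + 5))/2 = (-5*3)/2 = (½)*(-15) = -15/2 ≈ -7.5000)
l(S, u) = -9 (l(S, u) = -2 - 1*7 = -2 - 7 = -9)
l(-10, B) + 80*114 = -9 + 80*114 = -9 + 9120 = 9111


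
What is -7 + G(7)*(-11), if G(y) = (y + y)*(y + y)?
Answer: -2163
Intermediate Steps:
G(y) = 4*y² (G(y) = (2*y)*(2*y) = 4*y²)
-7 + G(7)*(-11) = -7 + (4*7²)*(-11) = -7 + (4*49)*(-11) = -7 + 196*(-11) = -7 - 2156 = -2163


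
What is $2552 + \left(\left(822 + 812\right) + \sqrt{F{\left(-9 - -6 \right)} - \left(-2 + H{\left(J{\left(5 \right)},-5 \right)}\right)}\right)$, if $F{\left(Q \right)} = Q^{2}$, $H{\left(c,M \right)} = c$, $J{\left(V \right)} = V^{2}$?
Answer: $4186 + i \sqrt{14} \approx 4186.0 + 3.7417 i$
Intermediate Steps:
$2552 + \left(\left(822 + 812\right) + \sqrt{F{\left(-9 - -6 \right)} - \left(-2 + H{\left(J{\left(5 \right)},-5 \right)}\right)}\right) = 2552 + \left(\left(822 + 812\right) + \sqrt{\left(-9 - -6\right)^{2} + \left(- 5^{2} + 2\right)}\right) = 2552 + \left(1634 + \sqrt{\left(-9 + 6\right)^{2} + \left(\left(-1\right) 25 + 2\right)}\right) = 2552 + \left(1634 + \sqrt{\left(-3\right)^{2} + \left(-25 + 2\right)}\right) = 2552 + \left(1634 + \sqrt{9 - 23}\right) = 2552 + \left(1634 + \sqrt{-14}\right) = 2552 + \left(1634 + i \sqrt{14}\right) = 4186 + i \sqrt{14}$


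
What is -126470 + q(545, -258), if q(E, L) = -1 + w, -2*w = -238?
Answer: -126352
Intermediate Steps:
w = 119 (w = -1/2*(-238) = 119)
q(E, L) = 118 (q(E, L) = -1 + 119 = 118)
-126470 + q(545, -258) = -126470 + 118 = -126352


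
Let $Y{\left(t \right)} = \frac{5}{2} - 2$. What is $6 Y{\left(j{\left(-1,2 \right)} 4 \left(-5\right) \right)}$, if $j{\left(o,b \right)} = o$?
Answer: $3$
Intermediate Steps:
$Y{\left(t \right)} = \frac{1}{2}$ ($Y{\left(t \right)} = 5 \cdot \frac{1}{2} - 2 = \frac{5}{2} - 2 = \frac{1}{2}$)
$6 Y{\left(j{\left(-1,2 \right)} 4 \left(-5\right) \right)} = 6 \cdot \frac{1}{2} = 3$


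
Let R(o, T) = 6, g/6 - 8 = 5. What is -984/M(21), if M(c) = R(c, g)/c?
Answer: -3444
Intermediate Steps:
g = 78 (g = 48 + 6*5 = 48 + 30 = 78)
M(c) = 6/c
-984/M(21) = -984/(6/21) = -984/(6*(1/21)) = -984/2/7 = -984*7/2 = -3444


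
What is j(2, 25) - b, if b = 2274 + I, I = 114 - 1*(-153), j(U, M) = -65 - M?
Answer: -2631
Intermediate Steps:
I = 267 (I = 114 + 153 = 267)
b = 2541 (b = 2274 + 267 = 2541)
j(2, 25) - b = (-65 - 1*25) - 1*2541 = (-65 - 25) - 2541 = -90 - 2541 = -2631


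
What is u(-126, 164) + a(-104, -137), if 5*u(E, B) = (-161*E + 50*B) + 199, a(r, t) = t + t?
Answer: 5463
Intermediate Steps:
a(r, t) = 2*t
u(E, B) = 199/5 + 10*B - 161*E/5 (u(E, B) = ((-161*E + 50*B) + 199)/5 = (199 - 161*E + 50*B)/5 = 199/5 + 10*B - 161*E/5)
u(-126, 164) + a(-104, -137) = (199/5 + 10*164 - 161/5*(-126)) + 2*(-137) = (199/5 + 1640 + 20286/5) - 274 = 5737 - 274 = 5463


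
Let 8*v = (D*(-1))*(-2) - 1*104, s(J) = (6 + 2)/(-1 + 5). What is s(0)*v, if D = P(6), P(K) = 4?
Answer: -24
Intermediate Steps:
D = 4
s(J) = 2 (s(J) = 8/4 = 8*(¼) = 2)
v = -12 (v = ((4*(-1))*(-2) - 1*104)/8 = (-4*(-2) - 104)/8 = (8 - 104)/8 = (⅛)*(-96) = -12)
s(0)*v = 2*(-12) = -24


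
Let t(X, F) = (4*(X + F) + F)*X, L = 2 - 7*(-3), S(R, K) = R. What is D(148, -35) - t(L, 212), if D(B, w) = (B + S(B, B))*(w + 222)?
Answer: 28856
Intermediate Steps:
L = 23 (L = 2 + 21 = 23)
D(B, w) = 2*B*(222 + w) (D(B, w) = (B + B)*(w + 222) = (2*B)*(222 + w) = 2*B*(222 + w))
t(X, F) = X*(4*X + 5*F) (t(X, F) = (4*(F + X) + F)*X = ((4*F + 4*X) + F)*X = (4*X + 5*F)*X = X*(4*X + 5*F))
D(148, -35) - t(L, 212) = 2*148*(222 - 35) - 23*(4*23 + 5*212) = 2*148*187 - 23*(92 + 1060) = 55352 - 23*1152 = 55352 - 1*26496 = 55352 - 26496 = 28856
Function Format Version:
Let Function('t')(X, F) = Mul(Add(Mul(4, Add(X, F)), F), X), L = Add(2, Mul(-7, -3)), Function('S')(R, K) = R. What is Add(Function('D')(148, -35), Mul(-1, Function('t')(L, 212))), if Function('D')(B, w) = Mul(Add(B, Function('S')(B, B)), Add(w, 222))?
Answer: 28856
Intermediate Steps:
L = 23 (L = Add(2, 21) = 23)
Function('D')(B, w) = Mul(2, B, Add(222, w)) (Function('D')(B, w) = Mul(Add(B, B), Add(w, 222)) = Mul(Mul(2, B), Add(222, w)) = Mul(2, B, Add(222, w)))
Function('t')(X, F) = Mul(X, Add(Mul(4, X), Mul(5, F))) (Function('t')(X, F) = Mul(Add(Mul(4, Add(F, X)), F), X) = Mul(Add(Add(Mul(4, F), Mul(4, X)), F), X) = Mul(Add(Mul(4, X), Mul(5, F)), X) = Mul(X, Add(Mul(4, X), Mul(5, F))))
Add(Function('D')(148, -35), Mul(-1, Function('t')(L, 212))) = Add(Mul(2, 148, Add(222, -35)), Mul(-1, Mul(23, Add(Mul(4, 23), Mul(5, 212))))) = Add(Mul(2, 148, 187), Mul(-1, Mul(23, Add(92, 1060)))) = Add(55352, Mul(-1, Mul(23, 1152))) = Add(55352, Mul(-1, 26496)) = Add(55352, -26496) = 28856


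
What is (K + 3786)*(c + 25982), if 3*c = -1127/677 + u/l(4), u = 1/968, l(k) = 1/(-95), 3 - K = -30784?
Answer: 160543385853515/178728 ≈ 8.9825e+8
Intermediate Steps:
K = 30787 (K = 3 - 1*(-30784) = 3 + 30784 = 30787)
l(k) = -1/95
u = 1/968 ≈ 0.0010331
c = -1155251/1966008 (c = (-1127/677 + 1/(968*(-1/95)))/3 = (-1127*1/677 + (1/968)*(-95))/3 = (-1127/677 - 95/968)/3 = (⅓)*(-1155251/655336) = -1155251/1966008 ≈ -0.58761)
(K + 3786)*(c + 25982) = (30787 + 3786)*(-1155251/1966008 + 25982) = 34573*(51079664605/1966008) = 160543385853515/178728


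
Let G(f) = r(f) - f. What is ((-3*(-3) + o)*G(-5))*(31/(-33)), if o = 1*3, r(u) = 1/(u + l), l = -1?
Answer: -1798/33 ≈ -54.485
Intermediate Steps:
r(u) = 1/(-1 + u) (r(u) = 1/(u - 1) = 1/(-1 + u))
G(f) = 1/(-1 + f) - f
o = 3
((-3*(-3) + o)*G(-5))*(31/(-33)) = ((-3*(-3) + 3)*((1 - 1*(-5)*(-1 - 5))/(-1 - 5)))*(31/(-33)) = ((9 + 3)*((1 - 1*(-5)*(-6))/(-6)))*(31*(-1/33)) = (12*(-(1 - 30)/6))*(-31/33) = (12*(-1/6*(-29)))*(-31/33) = (12*(29/6))*(-31/33) = 58*(-31/33) = -1798/33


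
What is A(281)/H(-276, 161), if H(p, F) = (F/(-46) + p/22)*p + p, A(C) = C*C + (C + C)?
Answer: 874753/45678 ≈ 19.150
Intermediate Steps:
A(C) = C² + 2*C
H(p, F) = p + p*(-F/46 + p/22) (H(p, F) = (F*(-1/46) + p*(1/22))*p + p = (-F/46 + p/22)*p + p = p*(-F/46 + p/22) + p = p + p*(-F/46 + p/22))
A(281)/H(-276, 161) = (281*(2 + 281))/(((1/506)*(-276)*(506 - 11*161 + 23*(-276)))) = (281*283)/(((1/506)*(-276)*(506 - 1771 - 6348))) = 79523/(((1/506)*(-276)*(-7613))) = 79523/(45678/11) = 79523*(11/45678) = 874753/45678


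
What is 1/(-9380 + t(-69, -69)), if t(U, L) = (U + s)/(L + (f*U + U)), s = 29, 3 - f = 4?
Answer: -69/647180 ≈ -0.00010662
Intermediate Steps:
f = -1 (f = 3 - 1*4 = 3 - 4 = -1)
t(U, L) = (29 + U)/L (t(U, L) = (U + 29)/(L + (-U + U)) = (29 + U)/(L + 0) = (29 + U)/L)
1/(-9380 + t(-69, -69)) = 1/(-9380 + (29 - 69)/(-69)) = 1/(-9380 - 1/69*(-40)) = 1/(-9380 + 40/69) = 1/(-647180/69) = -69/647180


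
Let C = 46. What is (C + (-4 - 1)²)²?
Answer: 5041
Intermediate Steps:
(C + (-4 - 1)²)² = (46 + (-4 - 1)²)² = (46 + (-5)²)² = (46 + 25)² = 71² = 5041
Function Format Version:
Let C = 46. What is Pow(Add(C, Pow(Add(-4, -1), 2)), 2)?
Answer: 5041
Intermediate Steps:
Pow(Add(C, Pow(Add(-4, -1), 2)), 2) = Pow(Add(46, Pow(Add(-4, -1), 2)), 2) = Pow(Add(46, Pow(-5, 2)), 2) = Pow(Add(46, 25), 2) = Pow(71, 2) = 5041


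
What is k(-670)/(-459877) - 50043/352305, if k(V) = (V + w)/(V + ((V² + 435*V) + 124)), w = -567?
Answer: -1203643111951153/8473703369787480 ≈ -0.14204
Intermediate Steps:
k(V) = (-567 + V)/(124 + V² + 436*V) (k(V) = (V - 567)/(V + ((V² + 435*V) + 124)) = (-567 + V)/(V + (124 + V² + 435*V)) = (-567 + V)/(124 + V² + 436*V))
k(-670)/(-459877) - 50043/352305 = ((-567 - 670)/(124 + (-670)² + 436*(-670)))/(-459877) - 50043/352305 = (-1237/(124 + 448900 - 292120))*(-1/459877) - 50043*1/352305 = (-1237/156904)*(-1/459877) - 16681/117435 = ((1/156904)*(-1237))*(-1/459877) - 16681/117435 = -1237/156904*(-1/459877) - 16681/117435 = 1237/72156540808 - 16681/117435 = -1203643111951153/8473703369787480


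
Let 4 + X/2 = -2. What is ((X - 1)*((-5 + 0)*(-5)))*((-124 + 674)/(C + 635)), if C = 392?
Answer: -13750/79 ≈ -174.05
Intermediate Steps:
X = -12 (X = -8 + 2*(-2) = -8 - 4 = -12)
((X - 1)*((-5 + 0)*(-5)))*((-124 + 674)/(C + 635)) = ((-12 - 1)*((-5 + 0)*(-5)))*((-124 + 674)/(392 + 635)) = (-(-65)*(-5))*(550/1027) = (-13*25)*(550*(1/1027)) = -325*550/1027 = -13750/79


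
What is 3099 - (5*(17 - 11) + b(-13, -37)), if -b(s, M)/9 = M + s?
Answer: 2619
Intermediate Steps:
b(s, M) = -9*M - 9*s (b(s, M) = -9*(M + s) = -9*M - 9*s)
3099 - (5*(17 - 11) + b(-13, -37)) = 3099 - (5*(17 - 11) + (-9*(-37) - 9*(-13))) = 3099 - (5*6 + (333 + 117)) = 3099 - (30 + 450) = 3099 - 1*480 = 3099 - 480 = 2619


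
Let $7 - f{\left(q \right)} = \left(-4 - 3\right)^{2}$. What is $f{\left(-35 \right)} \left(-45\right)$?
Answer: $1890$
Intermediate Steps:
$f{\left(q \right)} = -42$ ($f{\left(q \right)} = 7 - \left(-4 - 3\right)^{2} = 7 - \left(-7\right)^{2} = 7 - 49 = -42$)
$f{\left(-35 \right)} \left(-45\right) = \left(-42\right) \left(-45\right) = 1890$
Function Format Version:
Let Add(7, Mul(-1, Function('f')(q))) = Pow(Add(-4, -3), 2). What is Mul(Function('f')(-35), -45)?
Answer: 1890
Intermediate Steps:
Function('f')(q) = -42 (Function('f')(q) = Add(7, Mul(-1, Pow(Add(-4, -3), 2))) = Add(7, Mul(-1, Pow(-7, 2))) = Add(7, Mul(-1, 49)) = Add(7, -49) = -42)
Mul(Function('f')(-35), -45) = Mul(-42, -45) = 1890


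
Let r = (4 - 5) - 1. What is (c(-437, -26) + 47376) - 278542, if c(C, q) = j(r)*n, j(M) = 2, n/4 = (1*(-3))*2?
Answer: -231214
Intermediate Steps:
r = -2 (r = -1 - 1 = -2)
n = -24 (n = 4*((1*(-3))*2) = 4*(-3*2) = 4*(-6) = -24)
c(C, q) = -48 (c(C, q) = 2*(-24) = -48)
(c(-437, -26) + 47376) - 278542 = (-48 + 47376) - 278542 = 47328 - 278542 = -231214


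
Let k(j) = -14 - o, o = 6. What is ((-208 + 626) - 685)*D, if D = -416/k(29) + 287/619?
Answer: -17571537/3095 ≈ -5677.4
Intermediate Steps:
k(j) = -20 (k(j) = -14 - 1*6 = -14 - 6 = -20)
D = 65811/3095 (D = -416/(-20) + 287/619 = -416*(-1/20) + 287*(1/619) = 104/5 + 287/619 = 65811/3095 ≈ 21.264)
((-208 + 626) - 685)*D = ((-208 + 626) - 685)*(65811/3095) = (418 - 685)*(65811/3095) = -267*65811/3095 = -17571537/3095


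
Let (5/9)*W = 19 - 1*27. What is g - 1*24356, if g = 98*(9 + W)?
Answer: -124426/5 ≈ -24885.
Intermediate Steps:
W = -72/5 (W = 9*(19 - 1*27)/5 = 9*(19 - 27)/5 = (9/5)*(-8) = -72/5 ≈ -14.400)
g = -2646/5 (g = 98*(9 - 72/5) = 98*(-27/5) = -2646/5 ≈ -529.20)
g - 1*24356 = -2646/5 - 1*24356 = -2646/5 - 24356 = -124426/5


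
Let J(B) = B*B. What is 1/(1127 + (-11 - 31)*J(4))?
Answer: 1/455 ≈ 0.0021978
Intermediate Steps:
J(B) = B**2
1/(1127 + (-11 - 31)*J(4)) = 1/(1127 + (-11 - 31)*4**2) = 1/(1127 - 42*16) = 1/(1127 - 672) = 1/455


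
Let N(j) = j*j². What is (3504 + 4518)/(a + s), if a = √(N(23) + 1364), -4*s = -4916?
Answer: 1643173/249485 - 1337*√13531/249485 ≈ 5.9629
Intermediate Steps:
s = 1229 (s = -¼*(-4916) = 1229)
N(j) = j³
a = √13531 (a = √(23³ + 1364) = √(12167 + 1364) = √13531 ≈ 116.32)
(3504 + 4518)/(a + s) = (3504 + 4518)/(√13531 + 1229) = 8022/(1229 + √13531)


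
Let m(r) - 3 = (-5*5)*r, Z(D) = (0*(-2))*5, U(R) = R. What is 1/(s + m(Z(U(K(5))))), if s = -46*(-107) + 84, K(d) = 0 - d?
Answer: 1/5009 ≈ 0.00019964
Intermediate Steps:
K(d) = -d
Z(D) = 0 (Z(D) = 0*5 = 0)
s = 5006 (s = 4922 + 84 = 5006)
m(r) = 3 - 25*r (m(r) = 3 + (-5*5)*r = 3 - 25*r)
1/(s + m(Z(U(K(5))))) = 1/(5006 + (3 - 25*0)) = 1/(5006 + (3 + 0)) = 1/(5006 + 3) = 1/5009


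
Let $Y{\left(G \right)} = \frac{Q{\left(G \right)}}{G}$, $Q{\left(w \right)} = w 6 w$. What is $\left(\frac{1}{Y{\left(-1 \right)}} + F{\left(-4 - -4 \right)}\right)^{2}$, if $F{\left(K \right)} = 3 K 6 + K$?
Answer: $\frac{1}{36} \approx 0.027778$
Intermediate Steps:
$Q{\left(w \right)} = 6 w^{2}$ ($Q{\left(w \right)} = 6 w w = 6 w^{2}$)
$Y{\left(G \right)} = 6 G$ ($Y{\left(G \right)} = \frac{6 G^{2}}{G} = 6 G$)
$F{\left(K \right)} = 19 K$ ($F{\left(K \right)} = 3 \cdot 6 K + K = 18 K + K = 19 K$)
$\left(\frac{1}{Y{\left(-1 \right)}} + F{\left(-4 - -4 \right)}\right)^{2} = \left(\frac{1}{6 \left(-1\right)} + 19 \left(-4 - -4\right)\right)^{2} = \left(\frac{1}{-6} + 19 \left(-4 + 4\right)\right)^{2} = \left(- \frac{1}{6} + 19 \cdot 0\right)^{2} = \left(- \frac{1}{6} + 0\right)^{2} = \left(- \frac{1}{6}\right)^{2} = \frac{1}{36}$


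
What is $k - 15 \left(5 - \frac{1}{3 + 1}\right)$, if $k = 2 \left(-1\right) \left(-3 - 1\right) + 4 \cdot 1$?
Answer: $- \frac{237}{4} \approx -59.25$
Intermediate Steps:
$k = 12$ ($k = - 2 \left(-3 - 1\right) + 4 = \left(-2\right) \left(-4\right) + 4 = 8 + 4 = 12$)
$k - 15 \left(5 - \frac{1}{3 + 1}\right) = 12 - 15 \left(5 - \frac{1}{3 + 1}\right) = 12 - 15 \left(5 - \frac{1}{4}\right) = 12 - \frac{285}{4} = - \frac{237}{4}$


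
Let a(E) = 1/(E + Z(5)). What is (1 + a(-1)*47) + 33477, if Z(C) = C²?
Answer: 803519/24 ≈ 33480.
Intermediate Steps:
a(E) = 1/(25 + E) (a(E) = 1/(E + 5²) = 1/(E + 25) = 1/(25 + E))
(1 + a(-1)*47) + 33477 = (1 + 47/(25 - 1)) + 33477 = (1 + 47/24) + 33477 = 71/24 + 33477 = 803519/24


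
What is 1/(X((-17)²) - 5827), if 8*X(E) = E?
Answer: -8/46327 ≈ -0.00017269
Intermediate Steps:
X(E) = E/8
1/(X((-17)²) - 5827) = 1/((⅛)*(-17)² - 5827) = 1/((⅛)*289 - 5827) = 1/(289/8 - 5827) = 1/(-46327/8) = -8/46327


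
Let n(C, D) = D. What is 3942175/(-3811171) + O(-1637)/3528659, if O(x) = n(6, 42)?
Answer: -13910431224143/13448322849689 ≈ -1.0344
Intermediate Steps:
O(x) = 42
3942175/(-3811171) + O(-1637)/3528659 = 3942175/(-3811171) + 42/3528659 = 3942175*(-1/3811171) + 42*(1/3528659) = -3942175/3811171 + 42/3528659 = -13910431224143/13448322849689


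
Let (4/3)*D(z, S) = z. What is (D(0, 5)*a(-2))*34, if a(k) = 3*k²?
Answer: 0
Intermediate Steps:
D(z, S) = 3*z/4
(D(0, 5)*a(-2))*34 = (((¾)*0)*(3*(-2)²))*34 = (0*(3*4))*34 = (0*12)*34 = 0*34 = 0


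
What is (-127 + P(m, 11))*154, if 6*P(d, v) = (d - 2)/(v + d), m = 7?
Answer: -1055747/54 ≈ -19551.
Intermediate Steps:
P(d, v) = (-2 + d)/(6*(d + v)) (P(d, v) = ((d - 2)/(v + d))/6 = ((-2 + d)/(d + v))/6 = (-2 + d)/(6*(d + v)))
(-127 + P(m, 11))*154 = (-127 + (-2 + 7)/(6*(7 + 11)))*154 = (-127 + (⅙)*5/18)*154 = (-127 + (⅙)*(1/18)*5)*154 = (-127 + 5/108)*154 = -13711/108*154 = -1055747/54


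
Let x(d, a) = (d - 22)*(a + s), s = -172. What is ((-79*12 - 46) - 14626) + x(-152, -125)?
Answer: 36058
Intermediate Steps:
x(d, a) = (-172 + a)*(-22 + d) (x(d, a) = (d - 22)*(a - 172) = (-22 + d)*(-172 + a) = (-172 + a)*(-22 + d))
((-79*12 - 46) - 14626) + x(-152, -125) = ((-79*12 - 46) - 14626) + (3784 - 172*(-152) - 22*(-125) - 125*(-152)) = ((-948 - 46) - 14626) + (3784 + 26144 + 2750 + 19000) = (-994 - 14626) + 51678 = -15620 + 51678 = 36058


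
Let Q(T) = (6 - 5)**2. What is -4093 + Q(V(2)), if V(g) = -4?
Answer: -4092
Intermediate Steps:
Q(T) = 1 (Q(T) = 1**2 = 1)
-4093 + Q(V(2)) = -4093 + 1 = -4092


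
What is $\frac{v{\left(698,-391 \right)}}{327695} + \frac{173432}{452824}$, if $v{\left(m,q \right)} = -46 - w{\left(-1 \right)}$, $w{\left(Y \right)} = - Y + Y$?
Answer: $\frac{7101496167}{18548520085} \approx 0.38286$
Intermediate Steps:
$w{\left(Y \right)} = 0$
$v{\left(m,q \right)} = -46$ ($v{\left(m,q \right)} = -46 - 0 = -46 + 0 = -46$)
$\frac{v{\left(698,-391 \right)}}{327695} + \frac{173432}{452824} = - \frac{46}{327695} + \frac{173432}{452824} = \left(-46\right) \frac{1}{327695} + 173432 \cdot \frac{1}{452824} = - \frac{46}{327695} + \frac{21679}{56603} = \frac{7101496167}{18548520085}$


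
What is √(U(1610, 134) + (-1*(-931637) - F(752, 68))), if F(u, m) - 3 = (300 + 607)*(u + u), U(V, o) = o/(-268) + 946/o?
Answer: I*√7765744478/134 ≈ 657.64*I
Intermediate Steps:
U(V, o) = 946/o - o/268 (U(V, o) = o*(-1/268) + 946/o = -o/268 + 946/o = 946/o - o/268)
F(u, m) = 3 + 1814*u (F(u, m) = 3 + (300 + 607)*(u + u) = 3 + 907*(2*u) = 3 + 1814*u)
√(U(1610, 134) + (-1*(-931637) - F(752, 68))) = √((946/134 - 1/268*134) + (-1*(-931637) - (3 + 1814*752))) = √((946*(1/134) - ½) + (931637 - (3 + 1364128))) = √((473/67 - ½) + (931637 - 1*1364131)) = √(879/134 + (931637 - 1364131)) = √(879/134 - 432494) = √(-57953317/134) = I*√7765744478/134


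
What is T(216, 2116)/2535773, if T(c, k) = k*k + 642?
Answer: 4478098/2535773 ≈ 1.7660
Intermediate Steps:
T(c, k) = 642 + k**2 (T(c, k) = k**2 + 642 = 642 + k**2)
T(216, 2116)/2535773 = (642 + 2116**2)/2535773 = (642 + 4477456)*(1/2535773) = 4478098*(1/2535773) = 4478098/2535773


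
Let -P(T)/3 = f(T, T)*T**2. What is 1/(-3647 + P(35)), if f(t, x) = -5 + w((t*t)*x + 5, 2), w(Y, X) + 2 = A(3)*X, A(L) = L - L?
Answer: 1/22078 ≈ 4.5294e-5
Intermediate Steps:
A(L) = 0
w(Y, X) = -2 (w(Y, X) = -2 + 0*X = -2 + 0 = -2)
f(t, x) = -7 (f(t, x) = -5 - 2 = -7)
P(T) = 21*T**2 (P(T) = -(-21)*T**2 = 21*T**2)
1/(-3647 + P(35)) = 1/(-3647 + 21*35**2) = 1/(-3647 + 21*1225) = 1/(-3647 + 25725) = 1/22078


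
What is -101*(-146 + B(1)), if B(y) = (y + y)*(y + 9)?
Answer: 12726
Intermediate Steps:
B(y) = 2*y*(9 + y) (B(y) = (2*y)*(9 + y) = 2*y*(9 + y))
-101*(-146 + B(1)) = -101*(-146 + 2*1*(9 + 1)) = -101*(-146 + 2*1*10) = -101*(-146 + 20) = -101*(-126) = 12726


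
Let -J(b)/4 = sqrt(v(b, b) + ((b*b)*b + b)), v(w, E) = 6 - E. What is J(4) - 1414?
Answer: -1414 - 4*sqrt(70) ≈ -1447.5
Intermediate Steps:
J(b) = -4*sqrt(6 + b**3) (J(b) = -4*sqrt((6 - b) + ((b*b)*b + b)) = -4*sqrt((6 - b) + (b**2*b + b)) = -4*sqrt((6 - b) + (b**3 + b)) = -4*sqrt((6 - b) + (b + b**3)) = -4*sqrt(6 + b**3))
J(4) - 1414 = -4*sqrt(6 + 4**3) - 1414 = -4*sqrt(6 + 64) - 1414 = -4*sqrt(70) - 1414 = -1414 - 4*sqrt(70)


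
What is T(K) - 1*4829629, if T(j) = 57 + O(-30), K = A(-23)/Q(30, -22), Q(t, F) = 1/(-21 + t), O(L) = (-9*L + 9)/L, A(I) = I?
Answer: -48295813/10 ≈ -4.8296e+6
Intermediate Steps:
O(L) = (9 - 9*L)/L
K = -207 (K = -23/(1/(-21 + 30)) = -23/(1/9) = -23/⅑ = -23*9 = -207)
T(j) = 477/10 (T(j) = 57 + (-9 + 9/(-30)) = 57 + (-9 + 9*(-1/30)) = 57 + (-9 - 3/10) = 57 - 93/10 = 477/10)
T(K) - 1*4829629 = 477/10 - 1*4829629 = 477/10 - 4829629 = -48295813/10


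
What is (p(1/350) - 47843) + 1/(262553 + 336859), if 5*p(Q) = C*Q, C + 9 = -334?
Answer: -3584723224969/74926500 ≈ -47843.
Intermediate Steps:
C = -343 (C = -9 - 334 = -343)
p(Q) = -343*Q/5 (p(Q) = (-343*Q)/5 = -343*Q/5)
(p(1/350) - 47843) + 1/(262553 + 336859) = (-343/5/350 - 47843) + 1/(262553 + 336859) = (-343/5*1/350 - 47843) + 1/599412 = (-49/250 - 47843) + 1/599412 = -11960799/250 + 1/599412 = -3584723224969/74926500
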